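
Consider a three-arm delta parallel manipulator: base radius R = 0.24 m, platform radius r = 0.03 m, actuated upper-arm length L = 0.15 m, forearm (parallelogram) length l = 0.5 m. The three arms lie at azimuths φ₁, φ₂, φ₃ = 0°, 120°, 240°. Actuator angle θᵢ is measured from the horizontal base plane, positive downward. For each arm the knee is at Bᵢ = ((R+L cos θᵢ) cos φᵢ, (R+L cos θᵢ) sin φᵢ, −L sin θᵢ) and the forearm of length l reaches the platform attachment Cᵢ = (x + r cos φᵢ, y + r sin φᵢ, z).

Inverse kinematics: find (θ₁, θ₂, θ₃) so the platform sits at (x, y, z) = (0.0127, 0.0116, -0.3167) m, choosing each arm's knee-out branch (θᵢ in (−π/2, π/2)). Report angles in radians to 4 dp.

φ1=0.0° → target in arm frame (0.0127, 0.0116)
  e−x'=0.1973;  (l²−L²−(e−x')²−y'²−z²)/2L = 0.2938
  γ=atan2(-0.3167,0.1973)=-1.0136;  ψ=arccos(0.7874)=0.6642;  θ1=γ+ψ≈-0.3494
arm 2 (φ=120.0°): x'=0.0037, y'=-0.0168
  e−x'=0.2063;  (l²−L²−(e−x')²−y'²−z²)/2L = 0.2812
  γ=atan2(-0.3167,0.2063)=-0.9934;  ψ=arccos(0.7440)=0.7318;  θ2=γ+ψ≈-0.2616
φ3=240.0° → target in arm frame (-0.0164, 0.0052)
  A cos θ + B sin θ = C:  0.2264·cos θ + -0.3167·sin θ = 0.2531
  γ=atan2(-0.3167,0.2264)=-0.9502;  ψ=arccos(0.6500)=0.8631;  θ3=γ+ψ≈-0.0870

θ₁ = -0.3494, θ₂ = -0.2616, θ₃ = -0.0870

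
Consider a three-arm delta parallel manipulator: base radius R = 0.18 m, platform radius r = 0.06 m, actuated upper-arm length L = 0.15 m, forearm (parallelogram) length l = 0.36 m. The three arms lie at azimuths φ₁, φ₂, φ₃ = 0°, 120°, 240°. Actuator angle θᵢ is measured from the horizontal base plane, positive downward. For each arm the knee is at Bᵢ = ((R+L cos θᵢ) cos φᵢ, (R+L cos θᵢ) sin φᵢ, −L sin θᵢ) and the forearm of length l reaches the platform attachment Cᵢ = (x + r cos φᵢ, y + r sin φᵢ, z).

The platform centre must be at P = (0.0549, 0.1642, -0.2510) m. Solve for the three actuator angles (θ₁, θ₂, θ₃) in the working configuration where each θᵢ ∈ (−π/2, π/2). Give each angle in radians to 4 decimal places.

rotate P by −φ1: (0.0549, 0.1642, -0.2510)
  e−x'=0.0651;  (l²−L²−(e−x')²−y'²−z²)/2L = 0.0430
  γ=atan2(-0.2510,0.0651)=-1.3170;  ψ=arccos(0.1658)=1.4042;  θ1=γ+ψ≈0.0872
rotate P by −φ2: (0.1148, -0.1296, -0.2510)
  e−x'=0.0052;  (l²−L²−(e−x')²−y'²−z²)/2L = 0.0909
  √(A²+B²)=0.2511;  θ2 = -1.5499+1.2004 ≈ -0.3495
rotate P by −φ3: (-0.1697, -0.0346, -0.2510)
  A cos θ + B sin θ = C:  0.2897·cos θ + -0.2510·sin θ = -0.1366
  θ3 = atan2(B,A) + arccos(C/0.3833) = 1.2213

θ₁ = 0.0872, θ₂ = -0.3495, θ₃ = 1.2213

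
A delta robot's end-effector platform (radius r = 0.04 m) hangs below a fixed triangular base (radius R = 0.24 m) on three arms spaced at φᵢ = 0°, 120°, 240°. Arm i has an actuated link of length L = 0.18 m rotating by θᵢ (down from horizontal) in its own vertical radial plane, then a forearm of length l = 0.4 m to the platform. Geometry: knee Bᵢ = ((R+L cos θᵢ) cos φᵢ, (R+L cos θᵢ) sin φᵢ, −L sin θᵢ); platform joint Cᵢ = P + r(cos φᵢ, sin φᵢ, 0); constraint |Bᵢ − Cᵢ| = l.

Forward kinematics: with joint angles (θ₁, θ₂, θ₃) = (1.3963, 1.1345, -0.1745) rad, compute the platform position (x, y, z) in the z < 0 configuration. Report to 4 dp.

(-0.1216, -0.1320, -0.3117)

arm 1 at φ=0.0°: (R−r)+L cos θ1 = 0.2313;  S1 = (0.2313, 0.0000, -0.1773)
S2 = (0.2761·cos120.0°, 0.2761·sin120.0°, -0.1631) = (-0.1380, 0.2391, -0.1631)
φ3=240.0°: virtual centre (-0.1886, -0.3267, 0.0313), radius l
subtract pairs → two planes through P
[-0.7386 0.4782 0.0283]·P = 0.0179;  [-0.8398 -0.6534 0.4170]·P = 0.0584
det = 0.8842;  x = -0.0448+0.2464z,  y = -0.0318+0.3215z
sphere 1 gives Az²+Bz+C=0 with A=1.1641, B=0.1980, C=-0.0513;  B²−4AC=0.2783;  roots -0.3117, 0.1415;  negative root z = -0.3117
x = -0.1216, y = -0.1320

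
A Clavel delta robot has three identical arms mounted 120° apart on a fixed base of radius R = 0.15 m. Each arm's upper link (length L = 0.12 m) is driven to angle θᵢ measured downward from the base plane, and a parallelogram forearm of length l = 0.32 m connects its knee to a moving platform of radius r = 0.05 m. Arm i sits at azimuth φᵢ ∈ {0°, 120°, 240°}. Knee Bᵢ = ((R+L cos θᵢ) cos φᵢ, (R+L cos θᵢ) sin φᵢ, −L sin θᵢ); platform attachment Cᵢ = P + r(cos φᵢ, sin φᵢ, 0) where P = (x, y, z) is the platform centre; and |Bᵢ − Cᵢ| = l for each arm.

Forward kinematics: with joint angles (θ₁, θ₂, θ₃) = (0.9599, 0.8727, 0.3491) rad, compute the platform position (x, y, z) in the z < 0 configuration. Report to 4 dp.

φ1=0.0°: virtual centre (0.1688, 0.0000, -0.0983), radius l
O2 = (0.1771·cos120.0°, 0.1771·sin120.0°, -0.0919) = (-0.0886, 0.1534, -0.0919)
O3 = (0.2128·cos240.0°, 0.2128·sin240.0°, -0.0410) = (-0.1064, -0.1843, -0.0410)
subtract pairs → two planes through P
plane₁₂: -0.5148x+0.3068y+0.0127z = 0.0017
det = 0.3586;  x = -0.0092+0.1111z,  y = -0.0101+0.1448z
sphere 1 gives Az²+Bz+C=0 with A=1.0333, B=0.1541, C=-0.0609;  B²−4AC=0.2756;  roots -0.3286, 0.1794;  negative root z = -0.3286
x = -0.0457, y = -0.0577

(-0.0457, -0.0577, -0.3286)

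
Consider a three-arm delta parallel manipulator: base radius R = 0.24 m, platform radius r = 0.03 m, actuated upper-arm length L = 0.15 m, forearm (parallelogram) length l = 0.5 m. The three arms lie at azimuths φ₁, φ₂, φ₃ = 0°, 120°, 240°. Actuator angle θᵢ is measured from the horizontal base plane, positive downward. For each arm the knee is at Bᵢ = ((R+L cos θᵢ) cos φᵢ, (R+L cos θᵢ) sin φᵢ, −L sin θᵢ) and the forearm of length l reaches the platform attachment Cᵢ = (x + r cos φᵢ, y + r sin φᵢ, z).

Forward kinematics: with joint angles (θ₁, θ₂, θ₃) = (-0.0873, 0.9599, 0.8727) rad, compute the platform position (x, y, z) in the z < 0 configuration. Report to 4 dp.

arm 1 at φ=0.0°: e+L cos θ1 = 0.3594;  O1 = (0.3594, 0.0000, 0.0131)
O2 = (0.2960·cos120.0°, 0.2960·sin120.0°, -0.1229) = (-0.1480, 0.2564, -0.1229)
arm 3 at φ=240.0°: e+L cos θ3 = 0.3064;  O3 = (-0.1532, -0.2654, -0.1149)
|O₂|²−|O₁|² = -0.0266;  |O₃|²−|O₁|² = -0.0223
[-1.0149 0.5128 -0.2719]·P = -0.0266;  [-1.0253 -0.5307 -0.2560]·P = -0.0223
Cramer: x(z) = 0.0240-0.2589z;  y(z) = -0.0044+0.0178z
sphere 1 gives Az²+Bz+C=0 with A=1.0673, B=0.1474, C=-0.1373;  B²−4AC=0.6079;  roots -0.4343, 0.2962;  negative root z = -0.4343
x = 0.1364, y = -0.0122

(0.1364, -0.0122, -0.4343)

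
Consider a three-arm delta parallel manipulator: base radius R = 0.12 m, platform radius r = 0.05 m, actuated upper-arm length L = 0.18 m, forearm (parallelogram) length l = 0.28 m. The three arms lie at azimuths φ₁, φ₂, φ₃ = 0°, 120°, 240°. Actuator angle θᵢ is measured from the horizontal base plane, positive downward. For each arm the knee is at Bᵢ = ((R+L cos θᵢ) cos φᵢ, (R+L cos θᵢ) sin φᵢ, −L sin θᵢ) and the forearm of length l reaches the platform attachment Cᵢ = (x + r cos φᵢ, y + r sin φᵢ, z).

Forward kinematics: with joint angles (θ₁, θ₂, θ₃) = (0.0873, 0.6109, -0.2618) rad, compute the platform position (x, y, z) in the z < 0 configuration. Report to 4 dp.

S1 = (0.2493·cos0.0°, 0.2493·sin0.0°, -0.0157) = (0.2493, 0.0000, -0.0157)
φ2=120.0°: virtual centre (-0.1087, 0.1883, -0.1032), radius l
S3 = (0.2439·cos240.0°, 0.2439·sin240.0°, 0.0466) = (-0.1219, -0.2112, 0.0466)
|S₂|²−|S₁|² = -0.0045;  |S₃|²−|S₁|² = -0.0008
[-0.7161 0.3766 -0.1751]·P = -0.0045;  [-0.7425 -0.4224 0.1246]·P = -0.0008
Cramer: x(z) = 0.0037-0.0465z;  y(z) = -0.0048+0.3766z
into |P−S₁|² = l²: 1.1440z² + 0.0506z + -0.0178 = 0;  Δ = 0.0841;  z = -0.1489 or 0.1046 → z<0 root = -0.1489
x = 0.0107, y = -0.0608

(0.0107, -0.0608, -0.1489)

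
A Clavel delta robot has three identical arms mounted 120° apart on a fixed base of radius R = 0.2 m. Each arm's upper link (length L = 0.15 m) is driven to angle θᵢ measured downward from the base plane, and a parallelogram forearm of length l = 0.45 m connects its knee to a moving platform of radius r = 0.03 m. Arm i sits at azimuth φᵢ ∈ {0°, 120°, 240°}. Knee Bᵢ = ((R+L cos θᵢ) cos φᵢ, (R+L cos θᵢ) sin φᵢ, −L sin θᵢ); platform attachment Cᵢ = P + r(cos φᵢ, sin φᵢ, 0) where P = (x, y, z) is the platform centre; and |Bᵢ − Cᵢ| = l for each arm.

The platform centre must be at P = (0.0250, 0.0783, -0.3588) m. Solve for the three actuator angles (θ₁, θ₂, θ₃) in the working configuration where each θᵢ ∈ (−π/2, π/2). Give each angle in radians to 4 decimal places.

θ₁ = 0.1749, θ₂ = 0.0000, θ₃ = 0.6984

rotate P by −φ1: (0.0250, 0.0783, -0.3588)
  A cos θ + B sin θ = C:  0.1450·cos θ + -0.3588·sin θ = 0.0804
  θ1 = atan2(B,A) + arccos(C/0.3870) = 0.1749
arm 2 (φ=120.0°): x'=0.0553, y'=-0.0608
  A=0.1147, B=-0.3588, C=(l²−L²−A²−y'²−z²)/(2L)=0.1147
  θ2 = atan2(B,A) + arccos(C/0.3767) = 0.0000
arm 3 (φ=240.0°): x'=-0.0803, y'=-0.0175
  e−x'=0.2503;  (l²−L²−(e−x')²−y'²−z²)/2L = -0.0390
  θ3 = atan2(B,A) + arccos(C/0.4375) = 0.6984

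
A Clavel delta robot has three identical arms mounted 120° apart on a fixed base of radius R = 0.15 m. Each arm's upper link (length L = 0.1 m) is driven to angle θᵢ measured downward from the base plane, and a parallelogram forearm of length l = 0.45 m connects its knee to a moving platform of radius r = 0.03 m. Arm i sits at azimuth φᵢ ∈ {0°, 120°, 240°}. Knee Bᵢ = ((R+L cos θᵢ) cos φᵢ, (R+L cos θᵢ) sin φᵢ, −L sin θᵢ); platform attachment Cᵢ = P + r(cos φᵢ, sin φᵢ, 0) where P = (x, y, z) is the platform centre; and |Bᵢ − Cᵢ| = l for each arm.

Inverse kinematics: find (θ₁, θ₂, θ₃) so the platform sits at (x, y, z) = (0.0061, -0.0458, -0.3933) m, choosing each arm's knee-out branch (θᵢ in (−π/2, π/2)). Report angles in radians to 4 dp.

θ₁ = 0.0005, θ₂ = 0.2623, θ₃ = -0.1743

φ1=0.0° → target in arm frame (0.0061, -0.0458)
  e−x'=0.1139;  (l²−L²−(e−x')²−y'²−z²)/2L = 0.1137
  γ=atan2(-0.3933,0.1139)=-1.2889;  ψ=arccos(0.2777)=1.2894;  θ1=γ+ψ≈0.0005
arm 2 (φ=120.0°): x'=-0.0427, y'=0.0176
  A=0.1627, B=-0.3933, C=(l²−L²−A²−y'²−z²)/(2L)=0.0551
  θ2 = atan2(B,A) + arccos(C/0.4256) = 0.2623
φ3=240.0° → target in arm frame (0.0366, 0.0282)
  A=0.0834, B=-0.3933, C=(l²−L²−A²−y'²−z²)/(2L)=0.1503
  √(A²+B²)=0.4020;  θ3 = -1.3619+1.1875 ≈ -0.1743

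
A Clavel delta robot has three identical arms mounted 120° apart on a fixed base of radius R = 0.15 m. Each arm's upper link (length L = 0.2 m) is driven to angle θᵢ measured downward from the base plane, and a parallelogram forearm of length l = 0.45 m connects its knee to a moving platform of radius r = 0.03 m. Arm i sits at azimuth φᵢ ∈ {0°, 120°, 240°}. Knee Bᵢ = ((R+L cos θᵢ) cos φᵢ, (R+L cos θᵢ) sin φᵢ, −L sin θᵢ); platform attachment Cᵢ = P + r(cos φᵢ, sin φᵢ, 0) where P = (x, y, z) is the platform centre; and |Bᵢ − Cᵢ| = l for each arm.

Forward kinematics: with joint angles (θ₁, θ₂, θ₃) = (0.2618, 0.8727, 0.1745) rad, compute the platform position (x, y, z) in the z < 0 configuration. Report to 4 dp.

S1 = (0.3132·cos0.0°, 0.3132·sin0.0°, -0.0518) = (0.3132, 0.0000, -0.0518)
φ2=120.0°: virtual centre (-0.1243, 0.2153, -0.1532), radius l
arm 3 at φ=240.0°: ρ3 = 0.3170;  S3 = (-0.1585, -0.2745, -0.0347)
eliminate P² terms by subtracting sphere 1 from 2 and 3
plane₁₂: -0.8749x+0.4305y+-0.2029z = -0.0155
Cramer: x(z) = 0.0092-0.1091z;  y(z) = -0.0174+0.2496z
quadratic in z: (1.0742)z²+(0.1612)z+(-0.1071)=0, √Δ=0.6972 → z ∈ {-0.3996, 0.2495}; z = -0.3996 (taking z<0)
x = 0.0528, y = -0.1171

(0.0528, -0.1171, -0.3996)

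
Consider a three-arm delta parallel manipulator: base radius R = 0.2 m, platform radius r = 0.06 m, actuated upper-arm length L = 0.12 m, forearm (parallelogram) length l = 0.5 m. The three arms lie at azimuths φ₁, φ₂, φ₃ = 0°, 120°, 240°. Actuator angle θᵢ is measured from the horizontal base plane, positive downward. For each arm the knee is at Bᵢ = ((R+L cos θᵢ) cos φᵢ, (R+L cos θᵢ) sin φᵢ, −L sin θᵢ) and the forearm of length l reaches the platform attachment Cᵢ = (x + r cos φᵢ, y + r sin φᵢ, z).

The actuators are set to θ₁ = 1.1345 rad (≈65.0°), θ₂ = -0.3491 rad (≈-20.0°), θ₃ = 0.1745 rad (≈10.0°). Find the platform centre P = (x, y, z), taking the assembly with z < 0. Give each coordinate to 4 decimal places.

S1 = (0.1907·cos0.0°, 0.1907·sin0.0°, -0.1088) = (0.1907, 0.0000, -0.1088)
φ2=120.0°: virtual centre (-0.1264, 0.2189, 0.0410), radius l
S3 = (0.2582·cos240.0°, 0.2582·sin240.0°, -0.0208) = (-0.1291, -0.2236, -0.0208)
subtract pairs → two planes through P
plane₁₂: -0.6342x+0.4378y+0.2996z = 0.0174
det = 0.5636;  x = -0.0285+0.3743z,  y = -0.0015+-0.1421z
quadratic in z: (1.1603)z²+(0.0539)z+(-0.1901)=0, √Δ=0.9409 → z ∈ {-0.4287, 0.3822}; z = -0.4287 (taking z<0)
x = -0.1889, y = 0.0594

(-0.1889, 0.0594, -0.4287)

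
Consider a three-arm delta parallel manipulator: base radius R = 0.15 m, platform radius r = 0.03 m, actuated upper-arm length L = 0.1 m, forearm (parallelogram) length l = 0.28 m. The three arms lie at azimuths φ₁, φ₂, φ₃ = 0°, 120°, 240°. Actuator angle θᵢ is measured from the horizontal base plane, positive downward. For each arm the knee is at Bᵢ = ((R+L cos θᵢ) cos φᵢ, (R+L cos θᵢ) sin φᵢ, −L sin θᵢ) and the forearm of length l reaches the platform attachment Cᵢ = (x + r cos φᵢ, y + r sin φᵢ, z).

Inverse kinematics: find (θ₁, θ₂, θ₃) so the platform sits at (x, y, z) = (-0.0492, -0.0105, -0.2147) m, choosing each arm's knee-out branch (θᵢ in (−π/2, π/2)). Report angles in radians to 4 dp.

φ1=0.0° → target in arm frame (-0.0492, -0.0105)
  A=0.1692, B=-0.2147, C=(l²−L²−A²−y'²−z²)/(2L)=-0.0322
  √(A²+B²)=0.2734;  θ1 = -0.9034+1.6888 ≈ 0.7854
rotate P by −φ2: (0.0155, 0.0479, -0.2147)
  e−x'=0.1045;  (l²−L²−(e−x')²−y'²−z²)/2L = 0.0455
  γ=atan2(-0.2147,0.1045)=-1.1178;  ψ=arccos(0.1904)=1.3792;  θ2=γ+ψ≈0.2613
φ3=240.0° → target in arm frame (0.0337, -0.0374)
  A=0.0863, B=-0.2147, C=(l²−L²−A²−y'²−z²)/(2L)=0.0673
  √(A²+B²)=0.2314;  θ3 = -1.1886+1.2757 ≈ 0.0871

θ₁ = 0.7854, θ₂ = 0.2613, θ₃ = 0.0871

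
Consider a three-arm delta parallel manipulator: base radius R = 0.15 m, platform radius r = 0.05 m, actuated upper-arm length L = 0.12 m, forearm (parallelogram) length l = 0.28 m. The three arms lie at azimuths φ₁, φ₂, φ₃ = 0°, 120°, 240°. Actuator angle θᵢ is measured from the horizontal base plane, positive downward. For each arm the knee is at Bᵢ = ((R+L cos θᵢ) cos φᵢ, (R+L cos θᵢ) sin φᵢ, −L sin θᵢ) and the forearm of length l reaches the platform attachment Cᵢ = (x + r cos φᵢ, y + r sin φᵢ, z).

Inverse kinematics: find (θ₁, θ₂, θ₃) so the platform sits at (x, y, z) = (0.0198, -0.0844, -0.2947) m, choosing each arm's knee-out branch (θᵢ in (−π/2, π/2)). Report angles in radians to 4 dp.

θ₁ = 0.7854, θ₂ = 1.3092, θ₃ = 0.5238

rotate P by −φ1: (0.0198, -0.0844, -0.2947)
  e−x'=0.0802;  (l²−L²−(e−x')²−y'²−z²)/2L = -0.1517
  θ1 = atan2(B,A) + arccos(C/0.3054) = 0.7854
φ2=120.0° → target in arm frame (-0.0830, 0.0251)
  A=0.1830, B=-0.2947, C=(l²−L²−A²−y'²−z²)/(2L)=-0.2373
  θ2 = atan2(B,A) + arccos(C/0.3469) = 1.3092
arm 3 (φ=240.0°): x'=0.0632, y'=0.0593
  A cos θ + B sin θ = C:  0.0368·cos θ + -0.2947·sin θ = -0.1155
  γ=atan2(-0.2947,0.0368)=-1.4465;  ψ=arccos(-0.3890)=1.9703;  θ3=γ+ψ≈0.5238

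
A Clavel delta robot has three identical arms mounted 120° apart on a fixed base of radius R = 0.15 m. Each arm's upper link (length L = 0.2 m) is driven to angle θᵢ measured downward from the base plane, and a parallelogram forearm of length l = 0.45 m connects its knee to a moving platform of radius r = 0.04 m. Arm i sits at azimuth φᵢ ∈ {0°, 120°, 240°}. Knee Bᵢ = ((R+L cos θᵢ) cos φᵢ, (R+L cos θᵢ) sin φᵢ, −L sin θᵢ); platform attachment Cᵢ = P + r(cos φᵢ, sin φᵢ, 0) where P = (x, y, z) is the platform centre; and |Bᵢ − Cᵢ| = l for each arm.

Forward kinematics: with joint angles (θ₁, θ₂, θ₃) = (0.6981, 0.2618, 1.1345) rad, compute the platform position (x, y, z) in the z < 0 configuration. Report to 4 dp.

(0.0101, 0.1675, -0.4608)

φ1=0.0°: virtual centre (0.2632, 0.0000, -0.1286), radius l
S2 = (0.3032·cos120.0°, 0.3032·sin120.0°, -0.0518) = (-0.1516, 0.2626, -0.0518)
φ3=240.0°: virtual centre (-0.0973, -0.1685, -0.1813), radius l
subtract pairs → two planes through P
[-0.8296 0.5251 0.1536]·P = 0.0088;  [-0.7209 -0.3369 -0.1054]·P = -0.0151
Cramer: x(z) = 0.0076-0.0055z;  y(z) = 0.0287-0.3011z
quadratic in z: (1.0907)z²+(0.2426)z+(-0.1198)=0, √Δ=0.7626 → z ∈ {-0.4608, 0.2383}; z = -0.4608 (taking z<0)
x = 0.0101, y = 0.1675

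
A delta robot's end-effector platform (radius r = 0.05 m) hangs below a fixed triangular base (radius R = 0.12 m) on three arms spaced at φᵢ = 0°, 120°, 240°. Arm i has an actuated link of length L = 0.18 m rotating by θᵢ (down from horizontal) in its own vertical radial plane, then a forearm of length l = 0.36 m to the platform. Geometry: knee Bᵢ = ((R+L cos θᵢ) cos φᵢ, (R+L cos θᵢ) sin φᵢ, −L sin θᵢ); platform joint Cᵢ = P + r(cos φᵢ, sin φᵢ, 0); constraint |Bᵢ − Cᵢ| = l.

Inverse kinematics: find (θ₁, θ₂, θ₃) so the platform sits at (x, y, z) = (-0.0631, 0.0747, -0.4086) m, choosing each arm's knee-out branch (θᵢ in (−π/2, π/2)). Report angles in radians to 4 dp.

arm 1 (φ=0.0°): x'=-0.0631, y'=0.0747
  A=0.1331, B=-0.4086, C=(l²−L²−A²−y'²−z²)/(2L)=-0.2585
  γ=atan2(-0.4086,0.1331)=-1.2559;  ψ=arccos(-0.6015)=2.2161;  θ1=γ+ψ≈0.9602
rotate P by −φ2: (0.0962, 0.0173, -0.4086)
  e−x'=-0.0262;  (l²−L²−(e−x')²−y'²−z²)/2L = -0.1965
  √(A²+B²)=0.4094;  θ2 = -1.6349+2.0714 ≈ 0.4364
arm 3 (φ=240.0°): x'=-0.0331, y'=-0.0920
  A cos θ + B sin θ = C:  0.1031·cos θ + -0.4086·sin θ = -0.2468
  √(A²+B²)=0.4214;  θ3 = -1.3235+2.1965 ≈ 0.8730

θ₁ = 0.9602, θ₂ = 0.4364, θ₃ = 0.8730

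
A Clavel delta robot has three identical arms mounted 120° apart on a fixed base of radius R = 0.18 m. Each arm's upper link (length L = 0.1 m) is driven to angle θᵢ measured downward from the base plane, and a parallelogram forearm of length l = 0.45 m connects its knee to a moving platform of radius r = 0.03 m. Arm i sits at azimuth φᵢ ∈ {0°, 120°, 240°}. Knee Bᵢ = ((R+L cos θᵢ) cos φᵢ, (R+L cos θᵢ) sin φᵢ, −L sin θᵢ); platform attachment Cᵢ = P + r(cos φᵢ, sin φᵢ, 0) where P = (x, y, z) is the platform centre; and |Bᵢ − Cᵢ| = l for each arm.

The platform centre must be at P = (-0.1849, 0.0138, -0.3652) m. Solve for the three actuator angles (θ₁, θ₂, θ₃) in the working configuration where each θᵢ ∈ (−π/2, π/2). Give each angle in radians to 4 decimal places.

θ₁ = 1.3090, θ₂ = -0.3494, θ₃ = -0.1749

rotate P by −φ1: (-0.1849, 0.0138, -0.3652)
  A=0.3349, B=-0.3652, C=(l²−L²−A²−y'²−z²)/(2L)=-0.2661
  √(A²+B²)=0.4955;  θ1 = -0.8287+2.1377 ≈ 1.3090
arm 2 (φ=120.0°): x'=0.1044, y'=0.1532
  A cos θ + B sin θ = C:  0.0456·cos θ + -0.3652·sin θ = 0.1679
  γ=atan2(-0.3652,0.0456)=-1.4466;  ψ=arccos(0.4561)=1.0972;  θ2=γ+ψ≈-0.3494
arm 3 (φ=240.0°): x'=0.0805, y'=-0.1670
  e−x'=0.0695;  (l²−L²−(e−x')²−y'²−z²)/2L = 0.1320
  γ=atan2(-0.3652,0.0695)=-1.3827;  ψ=arccos(0.3551)=1.2078;  θ3=γ+ψ≈-0.1749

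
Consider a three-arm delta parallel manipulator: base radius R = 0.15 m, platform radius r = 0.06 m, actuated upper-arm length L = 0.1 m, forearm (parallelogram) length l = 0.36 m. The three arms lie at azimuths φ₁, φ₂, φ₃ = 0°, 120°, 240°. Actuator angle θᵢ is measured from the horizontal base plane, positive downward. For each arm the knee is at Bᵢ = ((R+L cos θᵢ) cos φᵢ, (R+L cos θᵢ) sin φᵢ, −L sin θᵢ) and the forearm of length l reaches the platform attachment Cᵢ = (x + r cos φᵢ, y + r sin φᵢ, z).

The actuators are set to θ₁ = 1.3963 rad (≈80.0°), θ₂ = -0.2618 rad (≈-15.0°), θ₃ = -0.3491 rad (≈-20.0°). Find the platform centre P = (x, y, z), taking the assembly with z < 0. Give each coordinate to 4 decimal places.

arm 1 at φ=0.0°: e+L cos θ1 = 0.1074;  centre 1 = (0.1074, 0.0000, -0.0985)
centre 2 = (0.1866·cos120.0°, 0.1866·sin120.0°, 0.0259) = (-0.0933, 0.1616, 0.0259)
centre 3 = (0.1840·cos240.0°, 0.1840·sin240.0°, 0.0342) = (-0.0920, -0.1593, 0.0342)
eliminate P² terms by subtracting sphere 1 from 2 and 3
linear system: -0.4013x+0.3232y = 0.0143−0.2487z; -0.3987x+-0.3186y = 0.0138−0.2654z
Cramer: x(z) = -0.0351+0.6428z;  y(z) = 0.0006+0.0286z
quadratic in z: (1.4140)z²+(0.0139)z+(-0.0996)=0, √Δ=0.7507 → z ∈ {-0.2704, 0.2606}; z = -0.2704 (taking z<0)
x = -0.2089, y = -0.0071

(-0.2089, -0.0071, -0.2704)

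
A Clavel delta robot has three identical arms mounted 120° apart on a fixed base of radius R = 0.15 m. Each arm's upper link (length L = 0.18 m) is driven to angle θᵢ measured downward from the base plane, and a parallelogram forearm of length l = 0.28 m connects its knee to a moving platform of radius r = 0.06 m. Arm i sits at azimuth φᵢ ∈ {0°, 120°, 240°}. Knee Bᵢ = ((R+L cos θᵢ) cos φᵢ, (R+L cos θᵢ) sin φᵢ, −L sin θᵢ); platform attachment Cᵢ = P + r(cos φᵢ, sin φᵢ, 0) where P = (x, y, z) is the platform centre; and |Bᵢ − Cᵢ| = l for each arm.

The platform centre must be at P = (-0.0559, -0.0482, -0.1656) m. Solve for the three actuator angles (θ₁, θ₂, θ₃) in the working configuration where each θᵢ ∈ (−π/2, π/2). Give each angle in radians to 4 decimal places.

arm 1 (φ=0.0°): x'=-0.0559, y'=-0.0482
  A=0.1459, B=-0.1656, C=(l²−L²−A²−y'²−z²)/(2L)=-0.0140
  γ=atan2(-0.1656,0.1459)=-0.8486;  ψ=arccos(-0.0634)=1.6342;  θ1=γ+ψ≈0.7856
φ2=120.0° → target in arm frame (-0.0138, 0.0725)
  A cos θ + B sin θ = C:  0.1038·cos θ + -0.1656·sin θ = 0.0071
  θ2 = atan2(B,A) + arccos(C/0.1954) = 0.5237
arm 3 (φ=240.0°): x'=0.0697, y'=-0.0243
  A cos θ + B sin θ = C:  0.0203·cos θ + -0.1656·sin θ = 0.0488
  γ=atan2(-0.1656,0.0203)=-1.4488;  ψ=arccos(0.2926)=1.2739;  θ3=γ+ψ≈-0.1749

θ₁ = 0.7856, θ₂ = 0.5237, θ₃ = -0.1749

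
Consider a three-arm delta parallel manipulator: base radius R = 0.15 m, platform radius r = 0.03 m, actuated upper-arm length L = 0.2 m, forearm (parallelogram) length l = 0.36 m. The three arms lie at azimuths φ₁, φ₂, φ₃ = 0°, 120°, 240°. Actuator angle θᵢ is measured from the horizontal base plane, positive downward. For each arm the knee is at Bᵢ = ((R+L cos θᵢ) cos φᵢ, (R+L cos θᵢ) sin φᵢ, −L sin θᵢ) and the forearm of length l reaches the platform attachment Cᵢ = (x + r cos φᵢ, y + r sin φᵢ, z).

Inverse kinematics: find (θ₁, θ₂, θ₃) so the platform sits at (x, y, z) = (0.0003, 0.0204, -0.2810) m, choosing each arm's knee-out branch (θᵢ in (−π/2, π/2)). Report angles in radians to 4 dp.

arm 1 (φ=0.0°): x'=0.0003, y'=0.0204
  A=0.1197, B=-0.2810, C=(l²−L²−A²−y'²−z²)/(2L)=-0.0103
  γ=atan2(-0.2810,0.1197)=-1.1681;  ψ=arccos(-0.0336)=1.6044;  θ1=γ+ψ≈0.4363
rotate P by −φ2: (0.0175, -0.0105, -0.2810)
  A=0.1025, B=-0.2810, C=(l²−L²−A²−y'²−z²)/(2L)=0.0001
  θ2 = atan2(B,A) + arccos(C/0.2991) = 0.3495
φ3=240.0° → target in arm frame (-0.0178, -0.0099)
  A cos θ + B sin θ = C:  0.1378·cos θ + -0.2810·sin θ = -0.0211
  γ=atan2(-0.2810,0.1378)=-1.1148;  ψ=arccos(-0.0675)=1.6384;  θ3=γ+ψ≈0.5236

θ₁ = 0.4363, θ₂ = 0.3495, θ₃ = 0.5236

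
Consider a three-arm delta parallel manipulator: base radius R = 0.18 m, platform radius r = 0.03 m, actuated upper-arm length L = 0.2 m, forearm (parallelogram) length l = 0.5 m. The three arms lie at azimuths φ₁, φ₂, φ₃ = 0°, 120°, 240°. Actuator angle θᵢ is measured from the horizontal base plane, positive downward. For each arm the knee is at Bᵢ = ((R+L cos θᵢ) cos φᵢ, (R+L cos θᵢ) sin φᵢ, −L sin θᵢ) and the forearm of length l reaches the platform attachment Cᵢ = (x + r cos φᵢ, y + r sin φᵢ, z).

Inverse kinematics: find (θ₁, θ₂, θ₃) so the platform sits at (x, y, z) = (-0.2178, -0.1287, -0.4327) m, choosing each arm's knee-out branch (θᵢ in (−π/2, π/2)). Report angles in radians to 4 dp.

φ1=0.0° → target in arm frame (-0.2178, -0.1287)
  A cos θ + B sin θ = C:  0.3678·cos θ + -0.4327·sin θ = -0.3227
  √(A²+B²)=0.5679;  θ1 = -0.8663+2.1751 ≈ 1.3088
φ2=120.0° → target in arm frame (-0.0026, 0.2530)
  A cos θ + B sin θ = C:  0.1526·cos θ + -0.4327·sin θ = -0.1612
  γ=atan2(-0.4327,0.1526)=-1.2318;  ψ=arccos(-0.3514)=1.9299;  θ2=γ+ψ≈0.6981
arm 3 (φ=240.0°): x'=0.2204, y'=-0.1243
  A=-0.0704, B=-0.4327, C=(l²−L²−A²−y'²−z²)/(2L)=0.0059
  θ3 = atan2(B,A) + arccos(C/0.4384) = -0.1747

θ₁ = 1.3088, θ₂ = 0.6981, θ₃ = -0.1747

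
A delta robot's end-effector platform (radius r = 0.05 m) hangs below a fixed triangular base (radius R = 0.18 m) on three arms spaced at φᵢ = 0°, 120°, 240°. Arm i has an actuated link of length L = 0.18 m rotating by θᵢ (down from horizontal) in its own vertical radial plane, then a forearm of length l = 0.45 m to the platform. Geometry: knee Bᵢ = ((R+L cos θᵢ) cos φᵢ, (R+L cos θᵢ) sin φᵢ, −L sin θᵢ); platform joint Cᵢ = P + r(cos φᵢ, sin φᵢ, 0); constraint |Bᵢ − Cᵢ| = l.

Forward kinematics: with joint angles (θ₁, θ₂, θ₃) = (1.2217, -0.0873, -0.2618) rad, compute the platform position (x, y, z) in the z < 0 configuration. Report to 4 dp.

arm 1 at φ=0.0°: ρ1 = 0.1916;  centre 1 = (0.1916, 0.0000, -0.1691)
φ2=120.0°: virtual centre (-0.1547, 0.2679, 0.0157), radius l
φ3=240.0°: virtual centre (-0.1519, -0.2632, 0.0466), radius l
eliminate P² terms by subtracting sphere 1 from 2 and 3
[-0.6925 0.5357 0.3697]·P = 0.0306;  [-0.6870 -0.5263 0.4315]·P = 0.0292
Cramer: x(z) = -0.0434+0.5812z;  y(z) = 0.0011+0.0612z
into |P−centre ₁|² = l²: 1.3415z² + 0.0654z + -0.1187 = 0;  Δ = 0.6412;  z = -0.3228 or 0.2741 → z<0 root = -0.3228
x = -0.2310, y = -0.0186

(-0.2310, -0.0186, -0.3228)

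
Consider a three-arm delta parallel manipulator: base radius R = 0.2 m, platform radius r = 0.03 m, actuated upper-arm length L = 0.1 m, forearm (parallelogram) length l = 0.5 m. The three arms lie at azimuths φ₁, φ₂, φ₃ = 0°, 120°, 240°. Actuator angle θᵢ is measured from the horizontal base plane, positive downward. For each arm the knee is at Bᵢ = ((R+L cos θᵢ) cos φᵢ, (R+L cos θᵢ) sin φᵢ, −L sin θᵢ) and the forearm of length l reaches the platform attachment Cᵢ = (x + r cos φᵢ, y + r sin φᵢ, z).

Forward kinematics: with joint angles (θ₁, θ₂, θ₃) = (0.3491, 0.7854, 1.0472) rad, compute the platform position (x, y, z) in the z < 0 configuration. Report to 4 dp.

φ1=0.0°: virtual centre (0.2640, 0.0000, -0.0342), radius l
arm 2 at φ=120.0°: ρ2 = 0.2407;  S2 = (-0.1204, 0.2085, -0.0707)
arm 3 at φ=240.0°: ρ3 = 0.2200;  S3 = (-0.1100, -0.1905, -0.0866)
eliminate P² terms by subtracting sphere 1 from 2 and 3
plane₁₂: -0.7686x+0.4169y+-0.0730z = -0.0079
det = 0.6047;  x = 0.0153+-0.1183z,  y = 0.0092+-0.0429z
into |P−S₁|² = l²: 1.0158z² + 0.1264z + -0.1869 = 0;  Δ = 0.7754;  z = -0.4957 or 0.3712 → z<0 root = -0.4957
x = 0.0739, y = 0.0305

(0.0739, 0.0305, -0.4957)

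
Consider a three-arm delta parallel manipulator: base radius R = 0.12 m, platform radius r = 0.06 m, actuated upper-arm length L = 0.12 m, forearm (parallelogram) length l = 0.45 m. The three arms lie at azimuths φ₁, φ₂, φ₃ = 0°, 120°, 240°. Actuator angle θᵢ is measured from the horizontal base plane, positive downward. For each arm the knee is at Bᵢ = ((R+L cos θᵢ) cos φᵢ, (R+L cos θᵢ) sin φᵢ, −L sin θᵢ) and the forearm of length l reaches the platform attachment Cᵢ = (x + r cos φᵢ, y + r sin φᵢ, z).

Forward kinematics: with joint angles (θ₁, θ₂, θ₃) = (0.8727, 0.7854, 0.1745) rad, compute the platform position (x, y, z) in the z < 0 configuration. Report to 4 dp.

arm 1 at φ=0.0°: e+L cos θ1 = 0.1371;  O1 = (0.1371, 0.0000, -0.0919)
O2 = (0.1449·cos120.0°, 0.1449·sin120.0°, -0.0849) = (-0.0724, 0.1254, -0.0849)
φ3=240.0°: virtual centre (-0.0891, -0.1543, -0.0208), radius l
|O₂|²−|O₁|² = 0.0009;  |O₃|²−|O₁|² = 0.0049
linear system: -0.4191x+0.2509y = 0.0009−0.0142z; -0.4524x+-0.3086y = 0.0049−0.1422z
det = 0.2429;  x = -0.0063+0.1649z,  y = -0.0068+0.2190z
quadratic in z: (1.0752)z²+(0.1336)z+(-0.1734)=0, √Δ=0.8739 → z ∈ {-0.4686, 0.3443}; z = -0.4686 (taking z<0)
x = -0.0835, y = -0.1094

(-0.0835, -0.1094, -0.4686)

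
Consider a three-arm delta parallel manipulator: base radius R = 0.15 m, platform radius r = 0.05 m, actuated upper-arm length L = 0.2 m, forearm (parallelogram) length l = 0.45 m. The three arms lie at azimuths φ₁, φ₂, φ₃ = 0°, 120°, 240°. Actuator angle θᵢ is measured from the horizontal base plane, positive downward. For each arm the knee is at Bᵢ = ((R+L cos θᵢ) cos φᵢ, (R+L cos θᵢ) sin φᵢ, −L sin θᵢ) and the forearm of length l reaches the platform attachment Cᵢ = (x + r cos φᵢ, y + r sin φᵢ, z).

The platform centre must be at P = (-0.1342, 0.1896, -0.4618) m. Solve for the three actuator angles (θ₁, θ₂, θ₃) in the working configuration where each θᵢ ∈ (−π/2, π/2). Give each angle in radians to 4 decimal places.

θ₁ = 1.2218, θ₂ = 0.0875, θ₃ = 1.1347

arm 1 (φ=0.0°): x'=-0.1342, y'=0.1896
  A=0.2342, B=-0.4618, C=(l²−L²−A²−y'²−z²)/(2L)=-0.3539
  γ=atan2(-0.4618,0.2342)=-1.1014;  ψ=arccos(-0.6835)=2.3233;  θ1=γ+ψ≈1.2218
arm 2 (φ=120.0°): x'=0.2313, y'=0.0214
  e−x'=-0.1313;  (l²−L²−(e−x')²−y'²−z²)/2L = -0.1711
  θ2 = atan2(B,A) + arccos(C/0.4801) = 0.0875
φ3=240.0° → target in arm frame (-0.0971, -0.2110)
  e−x'=0.1971;  (l²−L²−(e−x')²−y'²−z²)/2L = -0.3353
  √(A²+B²)=0.5021;  θ3 = -1.1674+2.3021 ≈ 1.1347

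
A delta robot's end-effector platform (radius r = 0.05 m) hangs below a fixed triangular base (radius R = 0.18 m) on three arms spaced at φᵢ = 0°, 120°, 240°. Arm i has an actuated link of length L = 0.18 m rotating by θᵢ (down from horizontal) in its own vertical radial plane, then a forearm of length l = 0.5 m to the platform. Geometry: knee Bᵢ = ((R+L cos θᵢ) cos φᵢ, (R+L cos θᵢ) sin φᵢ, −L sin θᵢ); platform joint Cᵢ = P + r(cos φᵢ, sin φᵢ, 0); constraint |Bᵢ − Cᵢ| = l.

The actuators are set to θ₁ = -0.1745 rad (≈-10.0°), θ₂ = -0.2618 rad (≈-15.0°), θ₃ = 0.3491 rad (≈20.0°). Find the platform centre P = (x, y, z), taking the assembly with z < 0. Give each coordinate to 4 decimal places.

centre 1 = (0.3073·cos0.0°, 0.3073·sin0.0°, 0.0313) = (0.3073, 0.0000, 0.0313)
centre 2 = (0.3039·cos120.0°, 0.3039·sin120.0°, 0.0466) = (-0.1519, 0.2632, 0.0466)
φ3=240.0°: virtual centre (-0.1496, -0.2591, -0.0616), radius l
eliminate P² terms by subtracting sphere 1 from 2 and 3
linear system: -0.9184x+0.5263y = -0.0009−0.0307z; -0.9137x+-0.5181y = -0.0021−-0.1856z
Cramer: x(z) = 0.0016-0.0855z;  y(z) = 0.0012-0.2075z
sphere 1 gives Az²+Bz+C=0 with A=1.0504, B=-0.0107, C=-0.1556;  B²−4AC=0.6539;  roots -0.3798, 0.3900;  negative root z = -0.3798
x = 0.0341, y = 0.0800

(0.0341, 0.0800, -0.3798)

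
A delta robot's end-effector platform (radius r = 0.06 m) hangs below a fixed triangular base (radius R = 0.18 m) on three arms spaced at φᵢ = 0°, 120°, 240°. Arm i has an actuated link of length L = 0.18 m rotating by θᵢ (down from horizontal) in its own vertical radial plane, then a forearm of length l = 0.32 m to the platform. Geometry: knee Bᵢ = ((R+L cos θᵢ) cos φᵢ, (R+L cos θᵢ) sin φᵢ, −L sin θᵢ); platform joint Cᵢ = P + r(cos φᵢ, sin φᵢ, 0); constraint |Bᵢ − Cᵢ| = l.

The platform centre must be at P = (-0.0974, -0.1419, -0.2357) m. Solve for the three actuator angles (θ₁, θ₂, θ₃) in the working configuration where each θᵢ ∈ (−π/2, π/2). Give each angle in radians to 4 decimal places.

rotate P by −φ1: (-0.0974, -0.1419, -0.2357)
  A cos θ + B sin θ = C:  0.2174·cos θ + -0.2357·sin θ = -0.1471
  θ1 = atan2(B,A) + arccos(C/0.3207) = 1.2216
arm 2 (φ=120.0°): x'=-0.0742, y'=0.1553
  A cos θ + B sin θ = C:  0.1942·cos θ + -0.2357·sin θ = -0.1316
  √(A²+B²)=0.3054;  θ2 = -0.8817+2.0164 ≈ 1.1347
rotate P by −φ3: (0.1716, -0.0134, -0.2357)
  A cos θ + B sin θ = C:  -0.0516·cos θ + -0.2357·sin θ = 0.0322
  √(A²+B²)=0.2413;  θ3 = -1.7863+1.4368 ≈ -0.3495

θ₁ = 1.2216, θ₂ = 1.1347, θ₃ = -0.3495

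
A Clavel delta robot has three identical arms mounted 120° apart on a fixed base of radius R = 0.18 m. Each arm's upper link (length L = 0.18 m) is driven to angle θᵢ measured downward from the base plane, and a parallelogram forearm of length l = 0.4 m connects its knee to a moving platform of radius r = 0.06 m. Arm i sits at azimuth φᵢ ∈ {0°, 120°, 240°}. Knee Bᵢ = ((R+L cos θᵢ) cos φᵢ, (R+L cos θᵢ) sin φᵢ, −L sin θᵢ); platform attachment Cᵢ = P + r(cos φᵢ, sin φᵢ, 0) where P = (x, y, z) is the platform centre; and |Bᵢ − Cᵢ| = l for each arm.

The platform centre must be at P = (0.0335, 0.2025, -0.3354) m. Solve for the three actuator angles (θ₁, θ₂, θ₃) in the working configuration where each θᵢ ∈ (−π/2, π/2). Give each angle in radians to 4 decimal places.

θ₁ = 0.5234, θ₂ = -0.0871, θ₃ = 1.3089

arm 1 (φ=0.0°): x'=0.0335, y'=0.2025
  e−x'=0.0865;  (l²−L²−(e−x')²−y'²−z²)/2L = -0.0927
  √(A²+B²)=0.3464;  θ1 = -1.3184+1.8418 ≈ 0.5234
φ2=120.0° → target in arm frame (0.1586, -0.1303)
  A=-0.0386, B=-0.3354, C=(l²−L²−A²−y'²−z²)/(2L)=-0.0093
  √(A²+B²)=0.3376;  θ2 = -1.6854+1.5984 ≈ -0.0871
rotate P by −φ3: (-0.1921, -0.0722, -0.3354)
  e−x'=0.3121;  (l²−L²−(e−x')²−y'²−z²)/2L = -0.2431
  θ3 = atan2(B,A) + arccos(C/0.4582) = 1.3089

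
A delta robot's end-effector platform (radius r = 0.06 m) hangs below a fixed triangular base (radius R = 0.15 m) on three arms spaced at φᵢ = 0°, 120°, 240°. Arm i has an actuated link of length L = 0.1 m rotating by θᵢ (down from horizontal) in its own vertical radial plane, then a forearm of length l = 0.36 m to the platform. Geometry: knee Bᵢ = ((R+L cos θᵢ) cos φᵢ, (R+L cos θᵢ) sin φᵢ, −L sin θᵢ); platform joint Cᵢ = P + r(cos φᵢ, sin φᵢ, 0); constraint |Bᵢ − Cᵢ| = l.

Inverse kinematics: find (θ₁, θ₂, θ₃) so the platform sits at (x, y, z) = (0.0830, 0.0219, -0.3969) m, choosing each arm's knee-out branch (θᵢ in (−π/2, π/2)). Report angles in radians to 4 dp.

φ1=0.0° → target in arm frame (0.0830, 0.0219)
  e−x'=0.0070;  (l²−L²−(e−x')²−y'²−z²)/2L = -0.1923
  √(A²+B²)=0.3970;  θ1 = -1.5532+2.0765 ≈ 0.5233
arm 2 (φ=120.0°): x'=-0.0225, y'=-0.0828
  e−x'=0.1125;  (l²−L²−(e−x')²−y'²−z²)/2L = -0.2873
  γ=atan2(-0.3969,0.1125)=-1.2945;  ψ=arccos(-0.6963)=2.3411;  θ2=γ+ψ≈1.0466
arm 3 (φ=240.0°): x'=-0.0605, y'=0.0609
  e−x'=0.1505;  (l²−L²−(e−x')²−y'²−z²)/2L = -0.3214
  γ=atan2(-0.3969,0.1505)=-1.2084;  ψ=arccos(-0.7572)=2.4298;  θ3=γ+ψ≈1.2214

θ₁ = 0.5233, θ₂ = 1.0466, θ₃ = 1.2214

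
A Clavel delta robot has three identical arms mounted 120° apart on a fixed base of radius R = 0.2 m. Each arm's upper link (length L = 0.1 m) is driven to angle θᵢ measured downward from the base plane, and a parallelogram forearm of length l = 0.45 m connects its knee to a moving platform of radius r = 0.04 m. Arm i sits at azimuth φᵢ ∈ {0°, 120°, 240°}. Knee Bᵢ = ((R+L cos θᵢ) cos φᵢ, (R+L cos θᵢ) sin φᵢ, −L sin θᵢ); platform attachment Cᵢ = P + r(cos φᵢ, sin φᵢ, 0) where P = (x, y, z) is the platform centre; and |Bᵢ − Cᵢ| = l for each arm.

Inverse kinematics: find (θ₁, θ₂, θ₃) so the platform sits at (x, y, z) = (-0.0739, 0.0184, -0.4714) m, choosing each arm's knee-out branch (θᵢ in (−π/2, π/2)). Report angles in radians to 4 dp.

θ₁ = 1.3969, θ₂ = 0.6982, θ₃ = 0.8731

φ1=0.0° → target in arm frame (-0.0739, 0.0184)
  A=0.2339, B=-0.4714, C=(l²−L²−A²−y'²−z²)/(2L)=-0.4238
  θ1 = atan2(B,A) + arccos(C/0.5262) = 1.3969
φ2=120.0° → target in arm frame (0.0529, 0.0548)
  A cos θ + B sin θ = C:  0.1071·cos θ + -0.4714·sin θ = -0.2210
  γ=atan2(-0.4714,0.1071)=-1.3474;  ψ=arccos(-0.4571)=2.0455;  θ2=γ+ψ≈0.6982
φ3=240.0° → target in arm frame (0.0210, -0.0732)
  e−x'=0.1390;  (l²−L²−(e−x')²−y'²−z²)/2L = -0.2720
  θ3 = atan2(B,A) + arccos(C/0.4915) = 0.8731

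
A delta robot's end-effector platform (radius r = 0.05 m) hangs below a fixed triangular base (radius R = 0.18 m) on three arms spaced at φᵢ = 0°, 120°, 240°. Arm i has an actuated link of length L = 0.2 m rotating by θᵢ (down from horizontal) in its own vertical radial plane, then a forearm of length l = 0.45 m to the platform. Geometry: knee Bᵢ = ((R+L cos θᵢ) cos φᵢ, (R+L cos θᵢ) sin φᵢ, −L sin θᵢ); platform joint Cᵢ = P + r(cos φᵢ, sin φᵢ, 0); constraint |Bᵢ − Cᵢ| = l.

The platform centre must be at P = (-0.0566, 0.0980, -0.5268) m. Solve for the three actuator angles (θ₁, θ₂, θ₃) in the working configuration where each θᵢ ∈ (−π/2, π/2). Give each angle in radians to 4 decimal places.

θ₁ = 1.1345, θ₂ = 0.6106, θ₃ = 1.1344

φ1=0.0° → target in arm frame (-0.0566, 0.0980)
  e−x'=0.1866;  (l²−L²−(e−x')²−y'²−z²)/2L = -0.3986
  θ1 = atan2(B,A) + arccos(C/0.5589) = 1.1345
φ2=120.0° → target in arm frame (0.1132, 0.0000)
  A cos θ + B sin θ = C:  0.0168·cos θ + -0.5268·sin θ = -0.2883
  √(A²+B²)=0.5271;  θ2 = -1.5389+2.1495 ≈ 0.6106
rotate P by −φ3: (-0.0566, -0.0980, -0.5268)
  A=0.1866, B=-0.5268, C=(l²−L²−A²−y'²−z²)/(2L)=-0.3986
  √(A²+B²)=0.5589;  θ3 = -1.2304+2.3649 ≈ 1.1344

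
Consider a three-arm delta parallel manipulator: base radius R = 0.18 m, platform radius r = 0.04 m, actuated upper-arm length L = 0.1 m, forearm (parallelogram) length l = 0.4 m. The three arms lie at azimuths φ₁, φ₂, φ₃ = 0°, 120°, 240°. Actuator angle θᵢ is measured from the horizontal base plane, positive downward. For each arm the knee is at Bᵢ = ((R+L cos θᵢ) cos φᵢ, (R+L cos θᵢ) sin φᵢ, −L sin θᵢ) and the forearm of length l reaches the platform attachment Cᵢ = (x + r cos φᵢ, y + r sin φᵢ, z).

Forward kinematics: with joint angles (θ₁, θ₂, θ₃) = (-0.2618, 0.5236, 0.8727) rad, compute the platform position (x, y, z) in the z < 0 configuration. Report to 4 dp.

(0.0998, 0.0362, -0.3483)

arm 1 at φ=0.0°: e+L cos θ1 = 0.2366;  centre 1 = (0.2366, 0.0000, 0.0259)
centre 2 = (0.2266·cos120.0°, 0.2266·sin120.0°, -0.0500) = (-0.1133, 0.1962, -0.0500)
arm 3 at φ=240.0°: e+L cos θ3 = 0.2043;  centre 3 = (-0.1021, -0.1769, -0.0766)
eliminate P² terms by subtracting sphere 1 from 2 and 3
plane₁₂: -0.6998x+0.3925y+-0.1518z = -0.0028
det = 0.5135;  x = 0.0088+-0.2612z,  y = 0.0086+-0.0791z
sphere 1 gives Az²+Bz+C=0 with A=1.0745, B=0.0659, C=-0.1074;  B²−4AC=0.4659;  roots -0.3483, 0.2870;  negative root z = -0.3483
x = 0.0998, y = 0.0362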